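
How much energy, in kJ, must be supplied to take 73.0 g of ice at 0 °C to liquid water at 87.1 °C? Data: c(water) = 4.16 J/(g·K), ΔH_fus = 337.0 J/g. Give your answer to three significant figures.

q = 51.1 kJ

q1 (melt at 0 °C): 73.0 × 337.0 = 24601 J
q2 (heat water 0.0→87.1 °C): 73.0 × 4.16 × 87.1 = 26451 J
Total: 24601 + 26451 = 51052 J = 51.1 kJ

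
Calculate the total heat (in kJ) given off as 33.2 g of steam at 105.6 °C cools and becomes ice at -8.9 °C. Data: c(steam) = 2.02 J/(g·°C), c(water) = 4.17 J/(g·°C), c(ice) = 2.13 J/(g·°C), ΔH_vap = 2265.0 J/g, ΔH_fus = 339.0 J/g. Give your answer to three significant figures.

q1 (cool steam 105.6→100 °C): 33.2 × 2.02 × 5.6 = 376 J
q2 (condense at 100 °C): 33.2 × 2265.0 = 75198 J
q3 (cool water 100→0 °C): 33.2 × 4.17 × 100.0 = 13844 J
q4 (freeze at 0 °C): 33.2 × 339.0 = 11255 J
q5 (cool ice 0→-8.9 °C): 33.2 × 2.13 × 8.9 = 629 J
Total: 376 + 75198 + 13844 + 11255 + 629 = 101302 J = 101 kJ

q = 101 kJ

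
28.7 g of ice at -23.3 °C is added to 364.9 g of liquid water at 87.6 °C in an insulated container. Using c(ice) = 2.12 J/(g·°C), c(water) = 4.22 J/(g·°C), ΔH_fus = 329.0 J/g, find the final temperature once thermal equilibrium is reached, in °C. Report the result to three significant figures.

T_f = 74.7 °C

Heat to bring ice to 0 °C and melt it: q₁ = 28.7×2.12×23.3 + 28.7×329.0 = 10860 J
Heat the water can supply cooling to 0 °C: 364.9×4.22×87.6 = 134893 J > q₁, so all ice melts.
Energy balance: 364.9×4.22×(87.6 − T) = 10860 + 28.7×4.22×(T − 0)
1539.878(87.6 − T) = 10860 + 121.114 T
134893 − 10860 = 1660.992 T
T = 124033 / 1660.992 = 74.67 °C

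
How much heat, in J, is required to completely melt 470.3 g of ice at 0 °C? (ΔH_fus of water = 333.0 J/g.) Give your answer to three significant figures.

q = m × ΔH_fus = 470.3 × 333.0 = 156600 J

q = 157000 J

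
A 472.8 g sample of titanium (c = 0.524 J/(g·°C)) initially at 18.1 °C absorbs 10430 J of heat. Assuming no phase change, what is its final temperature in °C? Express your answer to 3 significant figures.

T_f = 60.2 °C

ΔT = q / (m c) = 10430 / (472.8 × 0.524) = 42.10 °C
T_f = 18.1 + 42.10 = 60.20 °C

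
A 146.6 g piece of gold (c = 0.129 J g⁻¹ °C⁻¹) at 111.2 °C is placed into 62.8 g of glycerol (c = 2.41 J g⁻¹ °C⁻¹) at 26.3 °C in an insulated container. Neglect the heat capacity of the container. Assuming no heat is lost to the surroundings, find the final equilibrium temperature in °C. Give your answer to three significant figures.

Heat lost by gold = heat gained by glycerol.
(146.6)(0.129)(111.2 − T) = (62.8)(2.41)(T − 26.3)
18.9114 (111.2 − T) = 151.348 (T − 26.3)
2102.9 − 18.9114 T = 151.348 T − 3980.5
6083.4 = 170.2594 T
T = 35.73 °C

T_f = 35.7 °C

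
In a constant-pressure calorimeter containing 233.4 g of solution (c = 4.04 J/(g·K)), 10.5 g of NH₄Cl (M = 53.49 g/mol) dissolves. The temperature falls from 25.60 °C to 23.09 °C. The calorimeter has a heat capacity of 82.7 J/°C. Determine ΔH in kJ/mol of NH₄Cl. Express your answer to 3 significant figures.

|ΔT| = |23.09 − 25.60| = 2.51 °C
|q_surr| = (233.4 × 4.04 + 82.7) × 2.51 = 1025.636 × 2.51 = 2574 J
n(NH₄Cl) = 10.5 / 53.49 = 0.1963 mol
Temperature fell, so q_rxn = +|q_surr| = 2.574 kJ
ΔH = q_rxn / n = 13.11 kJ/mol

ΔH = 13.1 kJ/mol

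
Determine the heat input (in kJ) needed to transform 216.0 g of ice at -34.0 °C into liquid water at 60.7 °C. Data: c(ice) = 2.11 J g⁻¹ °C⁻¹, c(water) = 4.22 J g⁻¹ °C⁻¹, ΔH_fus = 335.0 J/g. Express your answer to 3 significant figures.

q = 143 kJ

q1 (heat ice -34.0→0.0 °C): 216.0 × 2.11 × 34.0 = 15496 J
q2 (melt at 0 °C): 216.0 × 335.0 = 72360 J
q3 (heat water 0.0→60.7 °C): 216.0 × 4.22 × 60.7 = 55329 J
Total: 15496 + 72360 + 55329 = 143185 J = 143 kJ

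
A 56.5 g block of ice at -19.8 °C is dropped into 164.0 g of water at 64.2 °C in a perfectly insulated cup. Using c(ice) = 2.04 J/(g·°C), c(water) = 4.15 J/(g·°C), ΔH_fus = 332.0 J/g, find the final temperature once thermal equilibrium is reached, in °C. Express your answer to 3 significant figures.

Heat to bring ice to 0 °C and melt it: q₁ = 56.5×2.04×19.8 + 56.5×332.0 = 21040 J
Heat the water can supply cooling to 0 °C: 164.0×4.15×64.2 = 43694.5 J > q₁, so all ice melts.
Energy balance: 164.0×4.15×(64.2 − T) = 21040 + 56.5×4.15×(T − 0)
680.6(64.2 − T) = 21040 + 234.475 T
43694.5 − 21040 = 915.075 T
T = 22654.5 / 915.075 = 24.76 °C

T_f = 24.8 °C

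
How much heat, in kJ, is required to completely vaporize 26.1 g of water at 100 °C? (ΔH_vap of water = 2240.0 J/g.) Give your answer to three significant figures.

q = 58.5 kJ

q = m × ΔH_vap = 26.1 × 2240.0 = 58460 J = 58.5 kJ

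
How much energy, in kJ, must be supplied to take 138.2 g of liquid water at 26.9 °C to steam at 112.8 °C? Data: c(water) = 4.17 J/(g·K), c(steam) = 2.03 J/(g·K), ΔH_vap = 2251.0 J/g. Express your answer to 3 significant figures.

q = 357 kJ

q1 (heat water 26.9→100.0 °C): 138.2 × 4.17 × 73.1 = 42127 J
q2 (vaporize at 100 °C): 138.2 × 2251.0 = 311088 J
q3 (heat steam 100.0→112.8 °C): 138.2 × 2.03 × 12.8 = 3591 J
Total: 42127 + 311088 + 3591 = 356806 J = 357 kJ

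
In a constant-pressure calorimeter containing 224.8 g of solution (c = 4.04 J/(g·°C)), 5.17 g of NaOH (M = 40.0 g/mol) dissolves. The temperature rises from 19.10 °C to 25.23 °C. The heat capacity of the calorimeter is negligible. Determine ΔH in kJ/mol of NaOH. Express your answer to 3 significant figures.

|ΔT| = |25.23 − 19.10| = 6.13 °C
|q_surr| = (224.8 × 4.04) × 6.13 = 908.192 × 6.13 = 5567 J
n(NaOH) = 5.17 / 40.0 = 0.1293 mol
Temperature rose, so q_rxn = −|q_surr| = -5.567 kJ
ΔH = q_rxn / n = -43.05 kJ/mol

ΔH = -43.1 kJ/mol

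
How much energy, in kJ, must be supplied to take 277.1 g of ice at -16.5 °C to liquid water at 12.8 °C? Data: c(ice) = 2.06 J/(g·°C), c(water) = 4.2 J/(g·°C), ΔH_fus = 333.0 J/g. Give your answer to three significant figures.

q = 117 kJ

q1 (heat ice -16.5→0.0 °C): 277.1 × 2.06 × 16.5 = 9419 J
q2 (melt at 0 °C): 277.1 × 333.0 = 92274 J
q3 (heat water 0.0→12.8 °C): 277.1 × 4.2 × 12.8 = 14897 J
Total: 9419 + 92274 + 14897 = 116590 J = 117 kJ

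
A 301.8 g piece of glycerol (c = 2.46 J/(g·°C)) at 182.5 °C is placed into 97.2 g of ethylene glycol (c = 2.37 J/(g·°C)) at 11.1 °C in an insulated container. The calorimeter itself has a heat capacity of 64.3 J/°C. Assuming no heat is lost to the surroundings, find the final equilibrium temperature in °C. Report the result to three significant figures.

T_f = 134 °C

Heat lost by glycerol = heat gained by ethylene glycol + calorimeter.
(301.8)(2.46)(182.5 − T) = [(97.2)(2.37) + 64.3](T − 11.1)
742.428 (182.5 − T) = 294.664 (T − 11.1)
135490 − 742.428 T = 294.664 T − 3270.8
138760.8 = 1037.092 T
T = 133.8 °C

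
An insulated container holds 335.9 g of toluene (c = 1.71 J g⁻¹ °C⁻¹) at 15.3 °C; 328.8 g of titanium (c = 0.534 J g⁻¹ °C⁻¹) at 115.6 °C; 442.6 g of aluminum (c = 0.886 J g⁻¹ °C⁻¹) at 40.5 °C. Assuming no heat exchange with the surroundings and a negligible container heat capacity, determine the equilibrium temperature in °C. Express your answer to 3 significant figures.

Σ mᵢcᵢ(T − Tᵢ) = 0  ⇒  T = Σ mᵢcᵢTᵢ / Σ mᵢcᵢ
Σ mᵢcᵢ = 335.9×1.71 + 328.8×0.534 + 442.6×0.886 = 1142.1118
Σ mᵢcᵢTᵢ = 574.389×15.3 + 175.5792×115.6 + 392.1436×40.5 = 44967
T = 44967 / 1142.1118 = 39.37 °C

T_f = 39.4 °C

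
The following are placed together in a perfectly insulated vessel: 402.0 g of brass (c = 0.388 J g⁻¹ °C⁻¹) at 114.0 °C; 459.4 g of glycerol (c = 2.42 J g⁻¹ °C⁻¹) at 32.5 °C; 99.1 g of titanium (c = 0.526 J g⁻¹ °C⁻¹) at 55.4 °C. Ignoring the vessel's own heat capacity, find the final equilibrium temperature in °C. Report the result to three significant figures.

T_f = 43.0 °C

Σ mᵢcᵢ(T − Tᵢ) = 0  ⇒  T = Σ mᵢcᵢTᵢ / Σ mᵢcᵢ
Σ mᵢcᵢ = 402.0×0.388 + 459.4×2.42 + 99.1×0.526 = 1319.8506
Σ mᵢcᵢTᵢ = 155.976×114.0 + 1111.748×32.5 + 52.1266×55.4 = 56801
T = 56801 / 1319.8506 = 43.04 °C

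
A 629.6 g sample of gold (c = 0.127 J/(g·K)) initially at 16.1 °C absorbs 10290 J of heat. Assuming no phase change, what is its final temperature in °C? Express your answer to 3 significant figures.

T_f = 145 °C

ΔT = q / (m c) = 10290 / (629.6 × 0.127) = 128.7 °C
T_f = 16.1 + 128.7 = 144.8 °C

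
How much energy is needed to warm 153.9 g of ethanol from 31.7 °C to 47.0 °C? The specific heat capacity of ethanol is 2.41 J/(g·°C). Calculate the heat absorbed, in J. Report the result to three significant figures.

q = m c ΔT = 153.9 × 2.41 × (47.0 − 31.7)
q = 153.9 × 2.41 × 15.3 = 5674.8 J

q = 5670 J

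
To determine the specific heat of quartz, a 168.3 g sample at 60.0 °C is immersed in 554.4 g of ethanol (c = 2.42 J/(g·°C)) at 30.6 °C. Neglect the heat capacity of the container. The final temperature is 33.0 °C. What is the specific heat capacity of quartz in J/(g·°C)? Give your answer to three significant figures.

q_gained = (554.4 × 2.42) × (33.0 − 30.6) = 3220 J
q_lost = 168.3 × c × (60.0 − 33.0) = 4544.1 c
Set equal: c = 3220 / 4544.1 = 0.709 J/(g·°C)

c = 0.709 J/(g·°C)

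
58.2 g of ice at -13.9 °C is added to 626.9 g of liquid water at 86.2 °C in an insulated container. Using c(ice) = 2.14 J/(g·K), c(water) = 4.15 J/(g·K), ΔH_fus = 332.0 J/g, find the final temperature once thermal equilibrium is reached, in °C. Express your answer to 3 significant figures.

T_f = 71.5 °C

Heat to bring ice to 0 °C and melt it: q₁ = 58.2×2.14×13.9 + 58.2×332.0 = 21054 J
Heat the water can supply cooling to 0 °C: 626.9×4.15×86.2 = 224261 J > q₁, so all ice melts.
Energy balance: 626.9×4.15×(86.2 − T) = 21054 + 58.2×4.15×(T − 0)
2601.635(86.2 − T) = 21054 + 241.53 T
224261 − 21054 = 2843.165 T
T = 203207 / 2843.165 = 71.47 °C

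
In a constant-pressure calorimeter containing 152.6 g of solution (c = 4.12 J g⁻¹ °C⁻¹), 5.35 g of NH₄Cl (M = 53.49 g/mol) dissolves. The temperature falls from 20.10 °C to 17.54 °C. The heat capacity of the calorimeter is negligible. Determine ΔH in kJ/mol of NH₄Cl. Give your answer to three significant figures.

|ΔT| = |17.54 − 20.10| = 2.56 °C
|q_surr| = (152.6 × 4.12) × 2.56 = 628.712 × 2.56 = 1610 J
n(NH₄Cl) = 5.35 / 53.49 = 0.1000 mol
Temperature fell, so q_rxn = +|q_surr| = 1.610 kJ
ΔH = q_rxn / n = 16.10 kJ/mol

ΔH = 16.1 kJ/mol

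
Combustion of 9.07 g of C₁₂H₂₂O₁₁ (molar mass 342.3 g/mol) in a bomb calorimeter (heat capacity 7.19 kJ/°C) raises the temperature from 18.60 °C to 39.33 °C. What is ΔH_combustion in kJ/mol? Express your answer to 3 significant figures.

ΔH = -5630 kJ/mol

ΔT = 39.33 − 18.60 = 20.73 °C
q_cal = C_cal × ΔT = 7.19 × 20.73 = 149.0487 kJ
n = 9.07 / 342.3 = 0.026497 mol
q_rxn = −q_cal = -149.0487 kJ
ΔH = -149.0487 / 0.026497 = -5625 kJ/mol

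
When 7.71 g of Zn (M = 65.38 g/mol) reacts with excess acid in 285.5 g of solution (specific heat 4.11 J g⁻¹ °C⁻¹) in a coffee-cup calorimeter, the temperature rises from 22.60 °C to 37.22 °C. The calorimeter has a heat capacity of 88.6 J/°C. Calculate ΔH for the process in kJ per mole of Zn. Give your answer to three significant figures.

ΔH = -156 kJ/mol

|ΔT| = |37.22 − 22.60| = 14.62 °C
|q_surr| = (285.5 × 4.11 + 88.6) × 14.62 = 1262.005 × 14.62 = 18450 J
n(Zn) = 7.71 / 65.38 = 0.1179 mol
Temperature rose, so q_rxn = −|q_surr| = -18.45 kJ
ΔH = q_rxn / n = -156.49 kJ/mol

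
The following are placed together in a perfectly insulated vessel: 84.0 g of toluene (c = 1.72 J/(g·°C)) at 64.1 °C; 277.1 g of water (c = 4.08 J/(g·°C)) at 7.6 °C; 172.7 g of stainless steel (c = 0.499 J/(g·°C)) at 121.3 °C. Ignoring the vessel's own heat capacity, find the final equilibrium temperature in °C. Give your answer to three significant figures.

T_f = 20.8 °C

Σ mᵢcᵢ(T − Tᵢ) = 0  ⇒  T = Σ mᵢcᵢTᵢ / Σ mᵢcᵢ
Σ mᵢcᵢ = 84.0×1.72 + 277.1×4.08 + 172.7×0.499 = 1361.2253
Σ mᵢcᵢTᵢ = 144.48×64.1 + 1130.568×7.6 + 86.1773×121.3 = 28307
T = 28307 / 1361.2253 = 20.80 °C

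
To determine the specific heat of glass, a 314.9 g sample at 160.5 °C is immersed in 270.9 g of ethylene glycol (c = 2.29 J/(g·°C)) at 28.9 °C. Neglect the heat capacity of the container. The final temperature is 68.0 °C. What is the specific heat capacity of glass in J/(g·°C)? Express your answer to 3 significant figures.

c = 0.833 J/(g·°C)

q_gained = (270.9 × 2.29) × (68.0 − 28.9) = 24260 J
q_lost = 314.9 × c × (160.5 − 68.0) = 29128.25 c
Set equal: c = 24260 / 29128.25 = 0.833 J/(g·°C)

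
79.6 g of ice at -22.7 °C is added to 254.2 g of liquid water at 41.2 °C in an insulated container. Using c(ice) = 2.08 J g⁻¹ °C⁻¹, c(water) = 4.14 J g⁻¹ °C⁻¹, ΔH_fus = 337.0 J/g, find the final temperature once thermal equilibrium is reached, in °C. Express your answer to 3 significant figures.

T_f = 9.24 °C

Heat to bring ice to 0 °C and melt it: q₁ = 79.6×2.08×22.7 + 79.6×337.0 = 30584 J
Heat the water can supply cooling to 0 °C: 254.2×4.14×41.2 = 43358.4 J > q₁, so all ice melts.
Energy balance: 254.2×4.14×(41.2 − T) = 30584 + 79.6×4.14×(T − 0)
1052.388(41.2 − T) = 30584 + 329.544 T
43358.4 − 30584 = 1381.932 T
T = 12774.4 / 1381.932 = 9.244 °C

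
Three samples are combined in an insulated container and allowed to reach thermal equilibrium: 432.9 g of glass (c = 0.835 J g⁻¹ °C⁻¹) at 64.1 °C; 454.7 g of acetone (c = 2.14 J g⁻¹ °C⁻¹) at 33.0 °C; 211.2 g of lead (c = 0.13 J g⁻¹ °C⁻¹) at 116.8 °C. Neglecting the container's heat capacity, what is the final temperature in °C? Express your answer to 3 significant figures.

T_f = 42.9 °C

Σ mᵢcᵢ(T − Tᵢ) = 0  ⇒  T = Σ mᵢcᵢTᵢ / Σ mᵢcᵢ
Σ mᵢcᵢ = 432.9×0.835 + 454.7×2.14 + 211.2×0.13 = 1361.9855
Σ mᵢcᵢTᵢ = 361.4715×64.1 + 973.058×33.0 + 27.456×116.8 = 58488
T = 58488 / 1361.9855 = 42.94 °C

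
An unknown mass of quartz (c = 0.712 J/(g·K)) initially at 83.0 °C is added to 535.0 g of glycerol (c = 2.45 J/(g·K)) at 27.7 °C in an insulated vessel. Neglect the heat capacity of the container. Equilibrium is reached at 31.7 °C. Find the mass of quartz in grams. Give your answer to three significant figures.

m = 144 g

q_gained = (535.0 × 2.45) × (31.7 − 27.7) = 5243 J
q_lost = m × 0.712 × (83.0 − 31.7) = 36.5256 m
m = 5243 / 36.5256 = 144 g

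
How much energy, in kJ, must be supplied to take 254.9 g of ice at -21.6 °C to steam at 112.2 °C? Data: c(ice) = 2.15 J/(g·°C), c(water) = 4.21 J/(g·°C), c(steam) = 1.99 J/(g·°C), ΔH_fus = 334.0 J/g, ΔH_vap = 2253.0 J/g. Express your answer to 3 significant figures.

q = 785 kJ

q1 (heat ice -21.6→0.0 °C): 254.9 × 2.15 × 21.6 = 11838 J
q2 (melt at 0 °C): 254.9 × 334.0 = 85137 J
q3 (heat water 0.0→100.0 °C): 254.9 × 4.21 × 100.0 = 107313 J
q4 (vaporize at 100 °C): 254.9 × 2253.0 = 574290 J
q5 (heat steam 100.0→112.2 °C): 254.9 × 1.99 × 12.2 = 6188 J
Total: 11838 + 85137 + 107313 + 574290 + 6188 = 784766 J = 785 kJ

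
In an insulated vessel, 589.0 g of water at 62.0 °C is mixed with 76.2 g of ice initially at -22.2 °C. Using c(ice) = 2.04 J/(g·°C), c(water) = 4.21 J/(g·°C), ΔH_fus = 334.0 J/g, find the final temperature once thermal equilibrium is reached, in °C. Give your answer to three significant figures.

Heat to bring ice to 0 °C and melt it: q₁ = 76.2×2.04×22.2 + 76.2×334.0 = 28902 J
Heat the water can supply cooling to 0 °C: 589.0×4.21×62.0 = 153741 J > q₁, so all ice melts.
Energy balance: 589.0×4.21×(62.0 − T) = 28902 + 76.2×4.21×(T − 0)
2479.69(62.0 − T) = 28902 + 320.802 T
153741 − 28902 = 2800.492 T
T = 124839 / 2800.492 = 44.58 °C

T_f = 44.6 °C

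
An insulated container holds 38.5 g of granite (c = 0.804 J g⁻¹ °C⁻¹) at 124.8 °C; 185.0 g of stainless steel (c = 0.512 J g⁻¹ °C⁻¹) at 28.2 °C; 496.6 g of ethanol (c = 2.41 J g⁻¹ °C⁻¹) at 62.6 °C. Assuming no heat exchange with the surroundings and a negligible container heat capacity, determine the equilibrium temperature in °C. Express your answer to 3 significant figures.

Σ mᵢcᵢ(T − Tᵢ) = 0  ⇒  T = Σ mᵢcᵢTᵢ / Σ mᵢcᵢ
Σ mᵢcᵢ = 38.5×0.804 + 185.0×0.512 + 496.6×2.41 = 1322.480
Σ mᵢcᵢTᵢ = 30.954×124.8 + 94.72×28.2 + 1196.806×62.6 = 81454
T = 81454 / 1322.480 = 61.59 °C

T_f = 61.6 °C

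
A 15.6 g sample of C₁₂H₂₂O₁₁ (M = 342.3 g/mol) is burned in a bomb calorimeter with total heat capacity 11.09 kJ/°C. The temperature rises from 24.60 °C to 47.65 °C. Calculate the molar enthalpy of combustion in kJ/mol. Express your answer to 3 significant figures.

ΔT = 47.65 − 24.60 = 23.05 °C
q_cal = C_cal × ΔT = 11.09 × 23.05 = 255.6245 kJ
n = 15.6 / 342.3 = 0.04557 mol
q_rxn = −q_cal = -255.6245 kJ
ΔH = -255.6245 / 0.04557 = -5609 kJ/mol

ΔH = -5610 kJ/mol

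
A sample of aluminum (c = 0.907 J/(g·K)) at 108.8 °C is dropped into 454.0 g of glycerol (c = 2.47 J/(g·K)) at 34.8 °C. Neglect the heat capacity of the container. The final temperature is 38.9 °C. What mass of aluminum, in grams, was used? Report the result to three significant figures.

q_gained = (454.0 × 2.47) × (38.9 − 34.8) = 4598 J
q_lost = m × 0.907 × (108.8 − 38.9) = 63.3993 m
m = 4598 / 63.3993 = 72.5 g

m = 72.5 g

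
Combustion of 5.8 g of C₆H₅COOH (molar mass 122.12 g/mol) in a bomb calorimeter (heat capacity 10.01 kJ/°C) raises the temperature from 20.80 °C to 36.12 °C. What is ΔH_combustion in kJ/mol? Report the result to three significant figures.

ΔH = -3230 kJ/mol

ΔT = 36.12 − 20.80 = 15.32 °C
q_cal = C_cal × ΔT = 10.01 × 15.32 = 153.3532 kJ
n = 5.8 / 122.12 = 0.04749 mol
q_rxn = −q_cal = -153.3532 kJ
ΔH = -153.3532 / 0.04749 = -3229 kJ/mol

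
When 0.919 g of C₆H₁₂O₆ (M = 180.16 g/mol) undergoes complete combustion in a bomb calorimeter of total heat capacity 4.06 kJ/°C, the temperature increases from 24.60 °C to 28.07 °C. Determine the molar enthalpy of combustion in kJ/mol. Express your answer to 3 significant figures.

ΔH = -2760 kJ/mol

ΔT = 28.07 − 24.60 = 3.47 °C
q_cal = C_cal × ΔT = 4.06 × 3.47 = 14.0882 kJ
n = 0.919 / 180.16 = 0.005101 mol
q_rxn = −q_cal = -14.0882 kJ
ΔH = -14.0882 / 0.005101 = -2762 kJ/mol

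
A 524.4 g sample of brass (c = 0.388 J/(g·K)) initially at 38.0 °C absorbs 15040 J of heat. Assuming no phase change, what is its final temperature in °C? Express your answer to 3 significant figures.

ΔT = q / (m c) = 15040 / (524.4 × 0.388) = 73.92 °C
T_f = 38.0 + 73.92 = 111.92 °C

T_f = 112 °C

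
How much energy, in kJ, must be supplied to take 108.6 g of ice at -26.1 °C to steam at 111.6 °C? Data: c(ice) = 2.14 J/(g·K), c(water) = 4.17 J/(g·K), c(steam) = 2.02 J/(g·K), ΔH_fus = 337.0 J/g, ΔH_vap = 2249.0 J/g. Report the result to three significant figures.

q1 (heat ice -26.1→0.0 °C): 108.6 × 2.14 × 26.1 = 6066 J
q2 (melt at 0 °C): 108.6 × 337.0 = 36598 J
q3 (heat water 0.0→100.0 °C): 108.6 × 4.17 × 100.0 = 45286 J
q4 (vaporize at 100 °C): 108.6 × 2249.0 = 244241 J
q5 (heat steam 100.0→111.6 °C): 108.6 × 2.02 × 11.6 = 2545 J
Total: 6066 + 36598 + 45286 + 244241 + 2545 = 334736 J = 335 kJ

q = 335 kJ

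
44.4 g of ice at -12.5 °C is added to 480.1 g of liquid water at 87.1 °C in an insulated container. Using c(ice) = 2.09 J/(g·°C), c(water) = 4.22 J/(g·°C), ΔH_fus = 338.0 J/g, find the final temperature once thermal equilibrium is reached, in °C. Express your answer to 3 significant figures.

T_f = 72.4 °C

Heat to bring ice to 0 °C and melt it: q₁ = 44.4×2.09×12.5 + 44.4×338.0 = 16167 J
Heat the water can supply cooling to 0 °C: 480.1×4.22×87.1 = 176467 J > q₁, so all ice melts.
Energy balance: 480.1×4.22×(87.1 − T) = 16167 + 44.4×4.22×(T − 0)
2026.022(87.1 − T) = 16167 + 187.368 T
176467 − 16167 = 2213.390 T
T = 160300 / 2213.390 = 72.42 °C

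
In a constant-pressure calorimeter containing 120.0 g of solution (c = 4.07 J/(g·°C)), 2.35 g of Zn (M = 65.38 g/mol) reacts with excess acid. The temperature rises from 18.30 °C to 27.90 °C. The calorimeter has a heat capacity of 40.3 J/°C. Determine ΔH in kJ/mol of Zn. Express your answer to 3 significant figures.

|ΔT| = |27.90 − 18.30| = 9.60 °C
|q_surr| = (120.0 × 4.07 + 40.3) × 9.60 = 528.7 × 9.60 = 5076 J
n(Zn) = 2.35 / 65.38 = 0.03594 mol
Temperature rose, so q_rxn = −|q_surr| = -5.076 kJ
ΔH = q_rxn / n = -141.2 kJ/mol

ΔH = -141 kJ/mol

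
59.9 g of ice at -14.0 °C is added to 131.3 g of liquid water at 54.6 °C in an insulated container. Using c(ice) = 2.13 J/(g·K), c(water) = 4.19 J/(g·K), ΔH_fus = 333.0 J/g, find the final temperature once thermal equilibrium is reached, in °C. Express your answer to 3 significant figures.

Heat to bring ice to 0 °C and melt it: q₁ = 59.9×2.13×14.0 + 59.9×333.0 = 21733 J
Heat the water can supply cooling to 0 °C: 131.3×4.19×54.6 = 30038.0 J > q₁, so all ice melts.
Energy balance: 131.3×4.19×(54.6 − T) = 21733 + 59.9×4.19×(T − 0)
550.147(54.6 − T) = 21733 + 250.981 T
30038.0 − 21733 = 801.128 T
T = 8305.0 / 801.128 = 10.37 °C

T_f = 10.4 °C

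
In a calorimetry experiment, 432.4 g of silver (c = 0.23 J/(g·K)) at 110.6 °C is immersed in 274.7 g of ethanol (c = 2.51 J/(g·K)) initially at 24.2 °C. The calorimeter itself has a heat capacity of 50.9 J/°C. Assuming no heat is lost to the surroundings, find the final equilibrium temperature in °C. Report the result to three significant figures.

T_f = 34.4 °C

Heat lost by silver = heat gained by ethanol + calorimeter.
(432.4)(0.23)(110.6 − T) = [(274.7)(2.51) + 50.9](T − 24.2)
99.452 (110.6 − T) = 740.397 (T − 24.2)
10999 − 99.452 T = 740.397 T − 17918
28917 = 839.849 T
T = 34.43 °C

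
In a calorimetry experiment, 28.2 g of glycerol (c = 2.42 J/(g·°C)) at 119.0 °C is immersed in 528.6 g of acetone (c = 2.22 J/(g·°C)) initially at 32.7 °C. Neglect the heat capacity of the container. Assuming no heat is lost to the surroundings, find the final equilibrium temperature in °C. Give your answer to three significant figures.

T_f = 37.4 °C

Heat lost by glycerol = heat gained by acetone.
(28.2)(2.42)(119.0 − T) = (528.6)(2.22)(T − 32.7)
68.244 (119.0 − T) = 1173.492 (T − 32.7)
8121.0 − 68.244 T = 1173.492 T − 38373
46494.0 = 1241.736 T
T = 37.44 °C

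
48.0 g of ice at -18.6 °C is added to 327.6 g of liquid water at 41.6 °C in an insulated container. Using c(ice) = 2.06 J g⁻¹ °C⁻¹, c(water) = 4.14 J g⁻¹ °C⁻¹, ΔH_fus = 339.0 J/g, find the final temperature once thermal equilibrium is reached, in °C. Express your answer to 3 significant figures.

T_f = 24.6 °C

Heat to bring ice to 0 °C and melt it: q₁ = 48.0×2.06×18.6 + 48.0×339.0 = 18111 J
Heat the water can supply cooling to 0 °C: 327.6×4.14×41.6 = 56420.6 J > q₁, so all ice melts.
Energy balance: 327.6×4.14×(41.6 − T) = 18111 + 48.0×4.14×(T − 0)
1356.264(41.6 − T) = 18111 + 198.72 T
56420.6 − 18111 = 1554.984 T
T = 38309.6 / 1554.984 = 24.64 °C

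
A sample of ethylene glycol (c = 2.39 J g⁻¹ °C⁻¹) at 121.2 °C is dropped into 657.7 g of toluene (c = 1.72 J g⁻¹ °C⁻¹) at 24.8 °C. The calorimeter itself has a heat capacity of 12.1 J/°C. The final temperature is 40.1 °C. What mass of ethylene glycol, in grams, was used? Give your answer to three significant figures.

q_gained = (657.7 × 1.72 + 12.1) × (40.1 − 24.8) = 17493.2 J
q_lost = m × 2.39 × (121.2 − 40.1) = 193.829 m
m = 17493.2 / 193.829 = 90.3 g

m = 90.3 g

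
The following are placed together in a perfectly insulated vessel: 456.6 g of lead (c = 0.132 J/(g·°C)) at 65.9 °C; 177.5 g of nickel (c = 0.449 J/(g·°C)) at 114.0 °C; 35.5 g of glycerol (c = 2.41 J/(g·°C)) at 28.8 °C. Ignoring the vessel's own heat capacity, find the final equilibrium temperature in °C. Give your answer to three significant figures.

T_f = 68.8 °C

Σ mᵢcᵢ(T − Tᵢ) = 0  ⇒  T = Σ mᵢcᵢTᵢ / Σ mᵢcᵢ
Σ mᵢcᵢ = 456.6×0.132 + 177.5×0.449 + 35.5×2.41 = 225.5237
Σ mᵢcᵢTᵢ = 60.2712×65.9 + 79.6975×114.0 + 85.555×28.8 = 15521
T = 15521 / 225.5237 = 68.82 °C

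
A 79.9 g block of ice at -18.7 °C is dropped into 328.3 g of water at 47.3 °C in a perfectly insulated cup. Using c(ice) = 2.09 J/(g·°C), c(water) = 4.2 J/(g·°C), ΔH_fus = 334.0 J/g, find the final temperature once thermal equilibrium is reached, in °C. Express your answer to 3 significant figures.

T_f = 20.7 °C

Heat to bring ice to 0 °C and melt it: q₁ = 79.9×2.09×18.7 + 79.9×334.0 = 29809 J
Heat the water can supply cooling to 0 °C: 328.3×4.2×47.3 = 65220.1 J > q₁, so all ice melts.
Energy balance: 328.3×4.2×(47.3 − T) = 29809 + 79.9×4.2×(T − 0)
1378.86(47.3 − T) = 29809 + 335.58 T
65220.1 − 29809 = 1714.44 T
T = 35411.1 / 1714.44 = 20.65 °C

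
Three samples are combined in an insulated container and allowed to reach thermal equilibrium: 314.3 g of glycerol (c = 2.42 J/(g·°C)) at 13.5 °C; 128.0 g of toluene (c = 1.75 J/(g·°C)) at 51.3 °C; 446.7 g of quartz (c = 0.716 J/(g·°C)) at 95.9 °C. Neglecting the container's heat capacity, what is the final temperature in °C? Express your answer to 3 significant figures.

Σ mᵢcᵢ(T − Tᵢ) = 0  ⇒  T = Σ mᵢcᵢTᵢ / Σ mᵢcᵢ
Σ mᵢcᵢ = 314.3×2.42 + 128.0×1.75 + 446.7×0.716 = 1304.4432
Σ mᵢcᵢTᵢ = 760.606×13.5 + 224×51.3 + 319.8372×95.9 = 52432
T = 52432 / 1304.4432 = 40.19 °C

T_f = 40.2 °C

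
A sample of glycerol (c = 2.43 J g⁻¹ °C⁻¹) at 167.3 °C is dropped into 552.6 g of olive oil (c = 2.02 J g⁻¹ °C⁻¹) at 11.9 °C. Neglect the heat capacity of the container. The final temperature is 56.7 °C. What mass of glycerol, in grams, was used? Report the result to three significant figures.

q_gained = (552.6 × 2.02) × (56.7 − 11.9) = 50010 J
q_lost = m × 2.43 × (167.3 − 56.7) = 268.758 m
m = 50010 / 268.758 = 186 g

m = 186 g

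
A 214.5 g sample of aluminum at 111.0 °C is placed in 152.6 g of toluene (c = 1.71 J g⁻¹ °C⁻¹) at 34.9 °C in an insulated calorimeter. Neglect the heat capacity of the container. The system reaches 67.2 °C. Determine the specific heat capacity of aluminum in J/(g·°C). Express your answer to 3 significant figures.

c = 0.897 J/(g·°C)

q_gained = (152.6 × 1.71) × (67.2 − 34.9) = 8429 J
q_lost = 214.5 × c × (111.0 − 67.2) = 9395.1 c
Set equal: c = 8429 / 9395.1 = 0.897 J/(g·°C)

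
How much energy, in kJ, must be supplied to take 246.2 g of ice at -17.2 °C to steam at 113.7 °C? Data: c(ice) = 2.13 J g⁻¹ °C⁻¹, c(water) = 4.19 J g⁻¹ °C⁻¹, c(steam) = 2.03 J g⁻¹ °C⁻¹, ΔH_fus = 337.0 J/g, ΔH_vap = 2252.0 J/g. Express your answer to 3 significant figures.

q = 756 kJ

q1 (heat ice -17.2→0.0 °C): 246.2 × 2.13 × 17.2 = 9020 J
q2 (melt at 0 °C): 246.2 × 337.0 = 82969 J
q3 (heat water 0.0→100.0 °C): 246.2 × 4.19 × 100.0 = 103158 J
q4 (vaporize at 100 °C): 246.2 × 2252.0 = 554442 J
q5 (heat steam 100.0→113.7 °C): 246.2 × 2.03 × 13.7 = 6847 J
Total: 9020 + 82969 + 103158 + 554442 + 6847 = 756436 J = 756 kJ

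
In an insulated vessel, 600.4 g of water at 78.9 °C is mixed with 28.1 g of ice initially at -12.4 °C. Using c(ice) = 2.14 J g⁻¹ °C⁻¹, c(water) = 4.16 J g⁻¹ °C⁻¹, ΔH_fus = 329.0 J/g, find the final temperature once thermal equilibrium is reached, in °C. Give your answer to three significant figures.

T_f = 71.6 °C

Heat to bring ice to 0 °C and melt it: q₁ = 28.1×2.14×12.4 + 28.1×329.0 = 9990.6 J
Heat the water can supply cooling to 0 °C: 600.4×4.16×78.9 = 197066 J > q₁, so all ice melts.
Energy balance: 600.4×4.16×(78.9 − T) = 9990.6 + 28.1×4.16×(T − 0)
2497.664(78.9 − T) = 9990.6 + 116.896 T
197066 − 9990.6 = 2614.560 T
T = 187075.4 / 2614.560 = 71.55 °C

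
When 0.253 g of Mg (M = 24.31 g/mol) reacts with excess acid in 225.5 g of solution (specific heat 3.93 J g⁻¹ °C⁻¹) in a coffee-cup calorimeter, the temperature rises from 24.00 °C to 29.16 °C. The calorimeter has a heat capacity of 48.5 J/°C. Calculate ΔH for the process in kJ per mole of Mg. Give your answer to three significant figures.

|ΔT| = |29.16 − 24.00| = 5.16 °C
|q_surr| = (225.5 × 3.93 + 48.5) × 5.16 = 934.715 × 5.16 = 4823 J
n(Mg) = 0.253 / 24.31 = 0.01041 mol
Temperature rose, so q_rxn = −|q_surr| = -4.823 kJ
ΔH = q_rxn / n = -463.3 kJ/mol

ΔH = -463 kJ/mol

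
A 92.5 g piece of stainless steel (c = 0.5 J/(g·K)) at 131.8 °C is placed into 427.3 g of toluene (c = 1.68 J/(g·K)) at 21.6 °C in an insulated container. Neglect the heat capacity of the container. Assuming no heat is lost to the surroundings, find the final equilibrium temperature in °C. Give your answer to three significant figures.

T_f = 28.3 °C

Heat lost by stainless steel = heat gained by toluene.
(92.5)(0.5)(131.8 − T) = (427.3)(1.68)(T − 21.6)
46.25 (131.8 − T) = 717.864 (T − 21.6)
6095.8 − 46.25 T = 717.864 T − 15506
21601.8 = 764.114 T
T = 28.27 °C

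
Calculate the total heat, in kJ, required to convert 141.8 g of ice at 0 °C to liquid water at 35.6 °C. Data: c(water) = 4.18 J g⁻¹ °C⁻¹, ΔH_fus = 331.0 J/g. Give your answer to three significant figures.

q1 (melt at 0 °C): 141.8 × 331.0 = 46936 J
q2 (heat water 0.0→35.6 °C): 141.8 × 4.18 × 35.6 = 21101 J
Total: 46936 + 21101 = 68037 J = 68.0 kJ

q = 68.0 kJ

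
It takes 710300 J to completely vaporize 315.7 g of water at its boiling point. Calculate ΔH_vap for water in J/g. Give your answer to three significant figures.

ΔH_vap = q / m = 710300 / 315.7 = 2250 J/g

ΔH_vap = 2250 J/g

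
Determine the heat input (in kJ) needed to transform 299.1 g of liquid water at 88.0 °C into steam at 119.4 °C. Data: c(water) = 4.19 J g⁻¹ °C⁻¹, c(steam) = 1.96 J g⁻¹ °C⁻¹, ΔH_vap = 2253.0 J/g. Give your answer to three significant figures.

q1 (heat water 88.0→100.0 °C): 299.1 × 4.19 × 12.0 = 15039 J
q2 (vaporize at 100 °C): 299.1 × 2253.0 = 673872 J
q3 (heat steam 100.0→119.4 °C): 299.1 × 1.96 × 19.4 = 11373 J
Total: 15039 + 673872 + 11373 = 700284 J = 700 kJ

q = 700 kJ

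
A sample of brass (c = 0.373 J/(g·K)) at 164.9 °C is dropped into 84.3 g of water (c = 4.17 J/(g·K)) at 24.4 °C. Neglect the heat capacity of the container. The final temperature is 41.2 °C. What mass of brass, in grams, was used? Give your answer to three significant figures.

m = 128 g

q_gained = (84.3 × 4.17) × (41.2 − 24.4) = 5906 J
q_lost = m × 0.373 × (164.9 − 41.2) = 46.1401 m
m = 5906 / 46.1401 = 128 g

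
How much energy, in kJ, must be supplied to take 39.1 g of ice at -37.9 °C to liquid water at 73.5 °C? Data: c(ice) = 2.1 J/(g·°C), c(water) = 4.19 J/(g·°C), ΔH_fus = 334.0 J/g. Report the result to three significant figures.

q1 (heat ice -37.9→0.0 °C): 39.1 × 2.1 × 37.9 = 3112 J
q2 (melt at 0 °C): 39.1 × 334.0 = 13059 J
q3 (heat water 0.0→73.5 °C): 39.1 × 4.19 × 73.5 = 12041 J
Total: 3112 + 13059 + 12041 = 28212 J = 28.2 kJ

q = 28.2 kJ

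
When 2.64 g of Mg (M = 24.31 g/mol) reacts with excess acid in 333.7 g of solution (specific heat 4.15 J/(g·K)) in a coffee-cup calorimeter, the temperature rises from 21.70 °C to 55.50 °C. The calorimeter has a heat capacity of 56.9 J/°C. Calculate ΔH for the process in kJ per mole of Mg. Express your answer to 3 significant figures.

ΔH = -449 kJ/mol

|ΔT| = |55.50 − 21.70| = 33.80 °C
|q_surr| = (333.7 × 4.15 + 56.9) × 33.80 = 1441.755 × 33.80 = 48730 J
n(Mg) = 2.64 / 24.31 = 0.1086 mol
Temperature rose, so q_rxn = −|q_surr| = -48.73 kJ
ΔH = q_rxn / n = -448.7 kJ/mol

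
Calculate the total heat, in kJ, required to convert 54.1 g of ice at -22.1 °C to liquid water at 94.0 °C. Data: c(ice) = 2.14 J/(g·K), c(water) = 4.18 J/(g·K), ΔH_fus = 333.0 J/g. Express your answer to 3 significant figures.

q1 (heat ice -22.1→0.0 °C): 54.1 × 2.14 × 22.1 = 2559 J
q2 (melt at 0 °C): 54.1 × 333.0 = 18015 J
q3 (heat water 0.0→94.0 °C): 54.1 × 4.18 × 94.0 = 21257 J
Total: 2559 + 18015 + 21257 = 41831 J = 41.8 kJ

q = 41.8 kJ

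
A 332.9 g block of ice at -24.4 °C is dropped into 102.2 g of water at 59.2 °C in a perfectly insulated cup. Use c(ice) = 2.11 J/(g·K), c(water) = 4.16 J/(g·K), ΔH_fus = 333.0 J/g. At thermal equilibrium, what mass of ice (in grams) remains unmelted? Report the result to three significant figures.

Heat to warm all ice to 0 °C: 332.9×2.11×24.4 = 17139 J
Heat released by water cooling to 0 °C: 102.2×4.16×59.2 = 25169 J
25169 J < 17139 + 332.9×333.0 = 127994.7 J, so not all ice melts; final T = 0 °C.
Heat left for melting: 25169 − 17139 = 8030 J
Mass melted = 8030 / 333.0 = 24.11 g
Ice remaining = 332.9 − 24.11 = 308.79 g

m_ice remaining = 309 g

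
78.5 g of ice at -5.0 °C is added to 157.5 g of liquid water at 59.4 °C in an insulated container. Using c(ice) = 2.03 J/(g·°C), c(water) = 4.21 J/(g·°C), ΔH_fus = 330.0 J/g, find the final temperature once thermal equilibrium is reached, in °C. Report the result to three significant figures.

T_f = 12.8 °C

Heat to bring ice to 0 °C and melt it: q₁ = 78.5×2.03×5.0 + 78.5×330.0 = 26702 J
Heat the water can supply cooling to 0 °C: 157.5×4.21×59.4 = 39386.7 J > q₁, so all ice melts.
Energy balance: 157.5×4.21×(59.4 − T) = 26702 + 78.5×4.21×(T − 0)
663.075(59.4 − T) = 26702 + 330.485 T
39386.7 − 26702 = 993.560 T
T = 12684.7 / 993.560 = 12.77 °C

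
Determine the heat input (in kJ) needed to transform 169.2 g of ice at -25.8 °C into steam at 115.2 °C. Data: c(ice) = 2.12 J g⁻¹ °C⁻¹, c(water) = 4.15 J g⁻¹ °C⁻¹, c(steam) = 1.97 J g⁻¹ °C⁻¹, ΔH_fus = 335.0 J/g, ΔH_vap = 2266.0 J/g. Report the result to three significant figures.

q1 (heat ice -25.8→0.0 °C): 169.2 × 2.12 × 25.8 = 9255 J
q2 (melt at 0 °C): 169.2 × 335.0 = 56682 J
q3 (heat water 0.0→100.0 °C): 169.2 × 4.15 × 100.0 = 70218 J
q4 (vaporize at 100 °C): 169.2 × 2266.0 = 383407 J
q5 (heat steam 100.0→115.2 °C): 169.2 × 1.97 × 15.2 = 5067 J
Total: 9255 + 56682 + 70218 + 383407 + 5067 = 524629 J = 525 kJ

q = 525 kJ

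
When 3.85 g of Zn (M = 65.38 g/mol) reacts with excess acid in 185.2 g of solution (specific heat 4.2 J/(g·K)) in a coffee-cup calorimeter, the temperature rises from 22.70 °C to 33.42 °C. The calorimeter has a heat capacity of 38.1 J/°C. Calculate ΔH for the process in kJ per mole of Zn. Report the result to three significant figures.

|ΔT| = |33.42 − 22.70| = 10.72 °C
|q_surr| = (185.2 × 4.2 + 38.1) × 10.72 = 815.94 × 10.72 = 8747 J
n(Zn) = 3.85 / 65.38 = 0.05889 mol
Temperature rose, so q_rxn = −|q_surr| = -8.747 kJ
ΔH = q_rxn / n = -148.5 kJ/mol

ΔH = -149 kJ/mol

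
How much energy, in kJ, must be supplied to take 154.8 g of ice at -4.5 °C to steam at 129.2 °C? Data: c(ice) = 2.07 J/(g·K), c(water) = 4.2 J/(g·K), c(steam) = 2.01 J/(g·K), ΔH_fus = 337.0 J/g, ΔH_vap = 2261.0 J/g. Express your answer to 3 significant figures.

q = 478 kJ

q1 (heat ice -4.5→0.0 °C): 154.8 × 2.07 × 4.5 = 1442 J
q2 (melt at 0 °C): 154.8 × 337.0 = 52168 J
q3 (heat water 0.0→100.0 °C): 154.8 × 4.2 × 100.0 = 65016 J
q4 (vaporize at 100 °C): 154.8 × 2261.0 = 350003 J
q5 (heat steam 100.0→129.2 °C): 154.8 × 2.01 × 29.2 = 9086 J
Total: 1442 + 52168 + 65016 + 350003 + 9086 = 477715 J = 478 kJ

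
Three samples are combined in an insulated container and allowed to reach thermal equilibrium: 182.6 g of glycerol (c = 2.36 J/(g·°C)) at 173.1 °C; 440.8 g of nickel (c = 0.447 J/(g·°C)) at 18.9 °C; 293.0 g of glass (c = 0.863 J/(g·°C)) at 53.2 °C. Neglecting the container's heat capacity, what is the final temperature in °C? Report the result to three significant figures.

T_f = 104 °C

Σ mᵢcᵢ(T − Tᵢ) = 0  ⇒  T = Σ mᵢcᵢTᵢ / Σ mᵢcᵢ
Σ mᵢcᵢ = 182.6×2.36 + 440.8×0.447 + 293.0×0.863 = 880.8326
Σ mᵢcᵢTᵢ = 430.936×173.1 + 197.0376×18.9 + 252.859×53.2 = 91771
T = 91771 / 880.8326 = 104.2 °C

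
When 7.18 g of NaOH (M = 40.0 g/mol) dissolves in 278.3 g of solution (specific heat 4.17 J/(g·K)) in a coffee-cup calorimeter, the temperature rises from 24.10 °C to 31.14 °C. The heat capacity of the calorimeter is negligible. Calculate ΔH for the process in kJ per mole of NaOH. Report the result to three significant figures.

ΔH = -45.5 kJ/mol

|ΔT| = |31.14 − 24.10| = 7.04 °C
|q_surr| = (278.3 × 4.17) × 7.04 = 1160.511 × 7.04 = 8170 J
n(NaOH) = 7.18 / 40.0 = 0.1795 mol
Temperature rose, so q_rxn = −|q_surr| = -8.170 kJ
ΔH = q_rxn / n = -45.52 kJ/mol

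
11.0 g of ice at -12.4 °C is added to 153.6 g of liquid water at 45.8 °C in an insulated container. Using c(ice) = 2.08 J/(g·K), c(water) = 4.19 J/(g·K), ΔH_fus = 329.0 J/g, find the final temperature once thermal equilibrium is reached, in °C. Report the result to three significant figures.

Heat to bring ice to 0 °C and melt it: q₁ = 11.0×2.08×12.4 + 11.0×329.0 = 3902.7 J
Heat the water can supply cooling to 0 °C: 153.6×4.19×45.8 = 29476.1 J > q₁, so all ice melts.
Energy balance: 153.6×4.19×(45.8 − T) = 3902.7 + 11.0×4.19×(T − 0)
643.584(45.8 − T) = 3902.7 + 46.09 T
29476.1 − 3902.7 = 689.674 T
T = 25573.4 / 689.674 = 37.08 °C

T_f = 37.1 °C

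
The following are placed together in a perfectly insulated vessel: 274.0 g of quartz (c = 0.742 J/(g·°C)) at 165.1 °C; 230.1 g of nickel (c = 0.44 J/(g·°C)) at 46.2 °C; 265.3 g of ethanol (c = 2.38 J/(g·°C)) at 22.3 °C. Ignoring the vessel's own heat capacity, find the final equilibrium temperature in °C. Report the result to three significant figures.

T_f = 55.9 °C

Σ mᵢcᵢ(T − Tᵢ) = 0  ⇒  T = Σ mᵢcᵢTᵢ / Σ mᵢcᵢ
Σ mᵢcᵢ = 274.0×0.742 + 230.1×0.44 + 265.3×2.38 = 935.966
Σ mᵢcᵢTᵢ = 203.308×165.1 + 101.244×46.2 + 631.414×22.3 = 52324
T = 52324 / 935.966 = 55.90 °C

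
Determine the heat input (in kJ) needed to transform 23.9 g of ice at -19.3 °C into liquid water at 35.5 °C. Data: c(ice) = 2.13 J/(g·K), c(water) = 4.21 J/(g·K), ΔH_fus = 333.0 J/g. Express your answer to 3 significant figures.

q = 12.5 kJ

q1 (heat ice -19.3→0.0 °C): 23.9 × 2.13 × 19.3 = 983 J
q2 (melt at 0 °C): 23.9 × 333.0 = 7959 J
q3 (heat water 0.0→35.5 °C): 23.9 × 4.21 × 35.5 = 3572 J
Total: 983 + 7959 + 3572 = 12514 J = 12.5 kJ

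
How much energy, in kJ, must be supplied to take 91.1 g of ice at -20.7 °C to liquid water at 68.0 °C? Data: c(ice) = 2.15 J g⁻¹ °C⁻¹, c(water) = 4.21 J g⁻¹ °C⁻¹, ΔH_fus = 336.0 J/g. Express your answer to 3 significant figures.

q = 60.7 kJ

q1 (heat ice -20.7→0.0 °C): 91.1 × 2.15 × 20.7 = 4054 J
q2 (melt at 0 °C): 91.1 × 336.0 = 30610 J
q3 (heat water 0.0→68.0 °C): 91.1 × 4.21 × 68.0 = 26080 J
Total: 4054 + 30610 + 26080 = 60744 J = 60.7 kJ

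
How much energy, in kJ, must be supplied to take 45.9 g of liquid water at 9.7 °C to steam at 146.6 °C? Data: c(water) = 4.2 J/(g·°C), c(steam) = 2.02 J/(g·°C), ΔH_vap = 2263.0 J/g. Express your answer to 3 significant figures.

q1 (heat water 9.7→100.0 °C): 45.9 × 4.2 × 90.3 = 17408 J
q2 (vaporize at 100 °C): 45.9 × 2263.0 = 103872 J
q3 (heat steam 100.0→146.6 °C): 45.9 × 2.02 × 46.6 = 4321 J
Total: 17408 + 103872 + 4321 = 125601 J = 126 kJ

q = 126 kJ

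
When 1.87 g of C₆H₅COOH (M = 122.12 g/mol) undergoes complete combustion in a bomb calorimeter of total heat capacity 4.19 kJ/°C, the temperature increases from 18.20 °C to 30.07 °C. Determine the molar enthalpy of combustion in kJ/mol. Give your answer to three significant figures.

ΔH = -3250 kJ/mol

ΔT = 30.07 − 18.20 = 11.87 °C
q_cal = C_cal × ΔT = 4.19 × 11.87 = 49.7353 kJ
n = 1.87 / 122.12 = 0.01531 mol
q_rxn = −q_cal = -49.7353 kJ
ΔH = -49.7353 / 0.01531 = -3249 kJ/mol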